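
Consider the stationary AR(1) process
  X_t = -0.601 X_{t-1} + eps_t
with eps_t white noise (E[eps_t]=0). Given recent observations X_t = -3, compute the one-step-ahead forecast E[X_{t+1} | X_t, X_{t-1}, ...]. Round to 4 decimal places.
E[X_{t+1} \mid \mathcal F_t] = 1.8030

For an AR(p) model X_t = c + sum_i phi_i X_{t-i} + eps_t, the
one-step-ahead conditional mean is
  E[X_{t+1} | X_t, ...] = c + sum_i phi_i X_{t+1-i}.
Substitute known values:
  E[X_{t+1} | ...] = (-0.601) * (-3)
                   = 1.8030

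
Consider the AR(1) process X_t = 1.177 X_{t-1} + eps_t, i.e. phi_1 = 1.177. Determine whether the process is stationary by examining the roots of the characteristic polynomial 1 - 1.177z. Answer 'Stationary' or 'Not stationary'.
\text{Not stationary}

The AR(p) characteristic polynomial is P(z) = 1 - 1.177z.
Stationarity requires all roots to lie outside the unit circle, i.e. |z| > 1 for every root.
This is linear in z: 1 + (-1.177) z = 0  =>  z = -1/(-1.177) = 0.849618,  |z| = 0.849618.
Moduli of all roots: 0.8496.
All moduli strictly greater than 1? No.
Verdict: Not stationary.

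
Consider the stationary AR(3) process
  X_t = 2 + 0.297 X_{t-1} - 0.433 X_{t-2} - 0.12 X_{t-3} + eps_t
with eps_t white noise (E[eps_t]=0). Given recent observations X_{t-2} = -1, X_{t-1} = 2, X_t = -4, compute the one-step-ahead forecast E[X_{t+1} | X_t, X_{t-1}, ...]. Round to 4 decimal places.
E[X_{t+1} \mid \mathcal F_t] = 0.0660

For an AR(p) model X_t = c + sum_i phi_i X_{t-i} + eps_t, the
one-step-ahead conditional mean is
  E[X_{t+1} | X_t, ...] = c + sum_i phi_i X_{t+1-i}.
Substitute known values:
  E[X_{t+1} | ...] = 2 + (0.297) * (-4) + (-0.433) * (2) + (-0.12) * (-1)
                   = 0.0660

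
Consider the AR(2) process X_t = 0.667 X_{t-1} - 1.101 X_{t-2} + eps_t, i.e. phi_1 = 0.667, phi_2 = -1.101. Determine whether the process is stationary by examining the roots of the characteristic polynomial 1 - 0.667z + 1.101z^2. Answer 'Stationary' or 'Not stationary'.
\text{Not stationary}

The AR(p) characteristic polynomial is P(z) = 1 - 0.667z + 1.101z^2.
Stationarity requires all roots to lie outside the unit circle, i.e. |z| > 1 for every root.
Set 1 + (-0.667) z + (1.101) z^2 = 0, i.e. a z^2 + b z + c = 0 with a = 1.101, b = -0.667, c = 1.
Discriminant D = b^2 - 4ac = (-0.667)^2 - 4*(1.101)*1 = 0.444889 - (4.404) = -3.959111.
D < 0, so the roots are the complex-conjugate pair z = (-b +/- i sqrt(-D)) / (2a) = 0.3029 +/- 0.9036i.
For a conjugate pair |z|^2 = z * conj(z) = (product of roots) = c/a = 1/(1.101) = 0.908265, so |z| = sqrt(0.908265) = 0.953 for both roots.
Moduli of all roots: 0.9530, 0.9530.
All moduli strictly greater than 1? No.
Verdict: Not stationary.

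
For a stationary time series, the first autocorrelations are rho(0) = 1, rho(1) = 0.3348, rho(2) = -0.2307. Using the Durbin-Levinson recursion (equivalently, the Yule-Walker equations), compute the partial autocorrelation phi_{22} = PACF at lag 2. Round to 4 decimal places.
\phi_{22} = -0.3861

The PACF at lag k is phi_{kk}, the last component of the solution
to the Yule-Walker system G_k phi = r_k where
  (G_k)_{ij} = rho(|i - j|), (r_k)_i = rho(i), i,j = 1..k.
Equivalently, Durbin-Levinson gives phi_{kk} iteratively:
  phi_{11} = rho(1)
  phi_{kk} = [rho(k) - sum_{j=1..k-1} phi_{k-1,j} rho(k-j)]
            / [1 - sum_{j=1..k-1} phi_{k-1,j} rho(j)],
  phi_{k,j} = phi_{k-1,j} - phi_{kk} phi_{k-1,k-j},  j = 1..k-1.
Step k = 1:
  phi_11 = rho(1) = 0.3348.
Step k = 2:
  phi_22 = [rho(2) - phi_11 rho(1)] / [1 - phi_11 rho(1)] = [-0.2307 - (0.3348)(0.3348)] / [1 - (0.3348)(0.3348)]
         = -0.34279104 / 0.88790896 = -0.3861.
Therefore phi_{22} = -0.3861.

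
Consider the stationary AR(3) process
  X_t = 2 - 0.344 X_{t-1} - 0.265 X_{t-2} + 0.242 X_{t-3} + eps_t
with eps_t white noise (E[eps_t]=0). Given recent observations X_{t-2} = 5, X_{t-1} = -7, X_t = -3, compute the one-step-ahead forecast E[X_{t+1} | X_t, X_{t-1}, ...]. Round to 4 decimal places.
E[X_{t+1} \mid \mathcal F_t] = 6.0970

For an AR(p) model X_t = c + sum_i phi_i X_{t-i} + eps_t, the
one-step-ahead conditional mean is
  E[X_{t+1} | X_t, ...] = c + sum_i phi_i X_{t+1-i}.
Substitute known values:
  E[X_{t+1} | ...] = 2 + (-0.344) * (-3) + (-0.265) * (-7) + (0.242) * (5)
                   = 6.0970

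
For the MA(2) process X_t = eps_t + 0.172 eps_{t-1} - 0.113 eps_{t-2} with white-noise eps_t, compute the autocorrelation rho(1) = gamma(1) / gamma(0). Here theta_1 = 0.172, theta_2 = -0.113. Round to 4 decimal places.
\rho(1) = 0.1464

For an MA(q) process with theta_0 = 1, the autocovariance is
  gamma(k) = sigma^2 * sum_{i=0..q-k} theta_i * theta_{i+k},
and rho(k) = gamma(k) / gamma(0). Sigma^2 cancels.
  numerator   = (1)*(0.172) + (0.172)*(-0.113) = 0.152564.
  denominator = (1)^2 + (0.172)^2 + (-0.113)^2 = 1.042353.
  rho(1) = 0.152564 / 1.042353 = 0.1464.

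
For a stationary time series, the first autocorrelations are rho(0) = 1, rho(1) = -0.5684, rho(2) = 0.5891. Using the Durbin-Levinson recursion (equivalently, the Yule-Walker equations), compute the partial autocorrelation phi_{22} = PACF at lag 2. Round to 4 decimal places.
\phi_{22} = 0.3930

The PACF at lag k is phi_{kk}, the last component of the solution
to the Yule-Walker system G_k phi = r_k where
  (G_k)_{ij} = rho(|i - j|), (r_k)_i = rho(i), i,j = 1..k.
Equivalently, Durbin-Levinson gives phi_{kk} iteratively:
  phi_{11} = rho(1)
  phi_{kk} = [rho(k) - sum_{j=1..k-1} phi_{k-1,j} rho(k-j)]
            / [1 - sum_{j=1..k-1} phi_{k-1,j} rho(j)],
  phi_{k,j} = phi_{k-1,j} - phi_{kk} phi_{k-1,k-j},  j = 1..k-1.
Step k = 1:
  phi_11 = rho(1) = -0.5684.
Step k = 2:
  phi_22 = [rho(2) - phi_11 rho(1)] / [1 - phi_11 rho(1)] = [0.5891 - (-0.5684)(-0.5684)] / [1 - (-0.5684)(-0.5684)]
         = 0.26602144 / 0.67692144 = 0.393.
Therefore phi_{22} = 0.3930.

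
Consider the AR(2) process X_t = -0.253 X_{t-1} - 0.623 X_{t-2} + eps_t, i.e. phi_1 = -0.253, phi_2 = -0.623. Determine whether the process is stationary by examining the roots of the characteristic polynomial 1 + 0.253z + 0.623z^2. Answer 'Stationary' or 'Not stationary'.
\text{Stationary}

The AR(p) characteristic polynomial is P(z) = 1 + 0.253z + 0.623z^2.
Stationarity requires all roots to lie outside the unit circle, i.e. |z| > 1 for every root.
Set 1 + (0.253) z + (0.623) z^2 = 0, i.e. a z^2 + b z + c = 0 with a = 0.623, b = 0.253, c = 1.
Discriminant D = b^2 - 4ac = (0.253)^2 - 4*(0.623)*1 = 0.064009 - (2.492) = -2.427991.
D < 0, so the roots are the complex-conjugate pair z = (-b +/- i sqrt(-D)) / (2a) = -0.203 +/- 1.2506i.
For a conjugate pair |z|^2 = z * conj(z) = (product of roots) = c/a = 1/(0.623) = 1.605136, so |z| = sqrt(1.605136) = 1.2669 for both roots.
Moduli of all roots: 1.2669, 1.2669.
All moduli strictly greater than 1? Yes.
Verdict: Stationary.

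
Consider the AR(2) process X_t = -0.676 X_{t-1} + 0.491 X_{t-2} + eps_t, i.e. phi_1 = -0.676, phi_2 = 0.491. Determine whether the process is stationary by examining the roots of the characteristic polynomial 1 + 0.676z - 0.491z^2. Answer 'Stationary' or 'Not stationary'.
\text{Not stationary}

The AR(p) characteristic polynomial is P(z) = 1 + 0.676z - 0.491z^2.
Stationarity requires all roots to lie outside the unit circle, i.e. |z| > 1 for every root.
Set 1 + (0.676) z + (-0.491) z^2 = 0, i.e. a z^2 + b z + c = 0 with a = -0.491, b = 0.676, c = 1.
Discriminant D = b^2 - 4ac = (0.676)^2 - 4*(-0.491)*1 = 0.456976 - (-1.964) = 2.420976.
D >= 0, so the roots are real: z = (-b +/- sqrt(D)) / (2a) = (-0.676 +/- 1.555949) / (-0.982).
  z_1 = (-0.676 + 1.555949) / (-0.982) = -0.8961,   |z_1| = 0.8961.
  z_2 = (-0.676 - 1.555949) / (-0.982) = 2.2729,   |z_2| = 2.2729.
Moduli of all roots: 0.8961, 2.2729.
All moduli strictly greater than 1? No.
Verdict: Not stationary.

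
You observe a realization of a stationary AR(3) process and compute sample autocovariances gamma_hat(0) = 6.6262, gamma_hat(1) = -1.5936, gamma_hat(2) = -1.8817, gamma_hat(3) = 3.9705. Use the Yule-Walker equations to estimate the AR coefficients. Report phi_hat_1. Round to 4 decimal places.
\hat\phi_{1} = -0.1420

The Yule-Walker equations for an AR(p) process read, in matrix form,
  Gamma_p phi = r_p,   with   (Gamma_p)_{ij} = gamma(|i - j|),
                       (r_p)_i = gamma(i),   i,j = 1..p.
Substitute the sample gammas (Toeplitz matrix and right-hand side of size 3):
  Gamma_p = [[6.6262, -1.5936, -1.8817], [-1.5936, 6.6262, -1.5936], [-1.8817, -1.5936, 6.6262]]
  r_p     = [-1.5936, -1.8817, 3.9705]
Written out (R1..R3):
  (R1) 6.6262 phi_1 - 1.5936 phi_2 - 1.8817 phi_3 = -1.5936
  (R2) -1.5936 phi_1 + 6.6262 phi_2 - 1.5936 phi_3 = -1.8817
  (R3) -1.8817 phi_1 - 1.5936 phi_2 + 6.6262 phi_3 = 3.9705
Gaussian elimination:
  R2 <- R2 - (-1.5936/6.6262) R1 = R2 - (-0.2405) R1:  6.242939 phi_2 - 2.046149 phi_3 = -2.264961
  R3 <- R3 - (-1.8817/6.6262) R1 = R3 - (-0.283979) R1:  -2.046149 phi_2 + 6.091837 phi_3 = 3.517951
  R3 <- R3 - (-2.046149/6.242939) R2 = R3 - (-0.327754) R2:  5.421204 phi_3 = 2.775602
Back-substitution:
  phi_hat_3 = 2.775602 / 5.421204 = 0.51199
  phi_hat_2 = (-2.264961 - (-2.046149)(0.51199)) / 6.242939 = -0.194997
  phi_hat_1 = (-1.5936 - (-1.5936)(-0.194997) - (-1.8817)(0.51199)) / 6.6262 = -0.142002
So phi_hat = [-0.1420, -0.1950, 0.5120].
Therefore phi_hat_1 = -0.1420.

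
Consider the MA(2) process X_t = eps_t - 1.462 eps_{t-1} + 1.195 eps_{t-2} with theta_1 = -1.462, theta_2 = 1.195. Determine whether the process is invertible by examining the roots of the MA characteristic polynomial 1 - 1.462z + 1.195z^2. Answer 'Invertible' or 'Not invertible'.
\text{Not invertible}

The MA(q) characteristic polynomial is P(z) = 1 - 1.462z + 1.195z^2.
Invertibility requires all roots to lie outside the unit circle, i.e. |z| > 1 for every root.
Set 1 + (-1.462) z + (1.195) z^2 = 0, i.e. a z^2 + b z + c = 0 with a = 1.195, b = -1.462, c = 1.
Discriminant D = b^2 - 4ac = (-1.462)^2 - 4*(1.195)*1 = 2.137444 - (4.78) = -2.642556.
D < 0, so the roots are the complex-conjugate pair z = (-b +/- i sqrt(-D)) / (2a) = 0.6117 +/- 0.6802i.
For a conjugate pair |z|^2 = z * conj(z) = (product of roots) = c/a = 1/(1.195) = 0.83682, so |z| = sqrt(0.83682) = 0.9148 for both roots.
Moduli of all roots: 0.9148, 0.9148.
All moduli strictly greater than 1? No.
Verdict: Not invertible.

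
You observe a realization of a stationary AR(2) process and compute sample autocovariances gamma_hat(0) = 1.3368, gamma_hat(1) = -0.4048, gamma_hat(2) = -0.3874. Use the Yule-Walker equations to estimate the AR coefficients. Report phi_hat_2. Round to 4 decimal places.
\hat\phi_{2} = -0.4200

The Yule-Walker equations for an AR(p) process read, in matrix form,
  Gamma_p phi = r_p,   with   (Gamma_p)_{ij} = gamma(|i - j|),
                       (r_p)_i = gamma(i),   i,j = 1..p.
Substitute the sample gammas (Toeplitz matrix and right-hand side of size 2):
  Gamma_p = [[1.3368, -0.4048], [-0.4048, 1.3368]]
  r_p     = [-0.4048, -0.3874]
Written out:
  1.3368 phi_1 - 0.4048 phi_2 = -0.4048
  -0.4048 phi_1 + 1.3368 phi_2 = -0.3874
Solve by Cramer's rule:
  det = gamma(0)^2 - gamma(1)^2 = (1.3368)^2 - (-0.4048)^2 = 1.78703424 - 0.16386304 = 1.6231712
  phi_hat_1 = [gamma(1) gamma(0) - gamma(1) gamma(2)] / det = [(-0.4048)(1.3368) - (-0.4048)(-0.3874)] / 1.6231712 = -0.69795616 / 1.6231712 = -0.43
  phi_hat_2 = [gamma(0) gamma(2) - gamma(1)^2] / det = [(1.3368)(-0.3874) - (-0.4048)^2] / 1.6231712 = -0.68173936 / 1.6231712 = -0.42
So phi_hat = [-0.4300, -0.4200].
Therefore phi_hat_2 = -0.4200.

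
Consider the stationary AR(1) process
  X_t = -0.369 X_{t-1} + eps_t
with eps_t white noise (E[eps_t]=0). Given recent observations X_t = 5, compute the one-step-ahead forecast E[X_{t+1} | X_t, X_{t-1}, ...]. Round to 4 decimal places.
E[X_{t+1} \mid \mathcal F_t] = -1.8450

For an AR(p) model X_t = c + sum_i phi_i X_{t-i} + eps_t, the
one-step-ahead conditional mean is
  E[X_{t+1} | X_t, ...] = c + sum_i phi_i X_{t+1-i}.
Substitute known values:
  E[X_{t+1} | ...] = (-0.369) * (5)
                   = -1.8450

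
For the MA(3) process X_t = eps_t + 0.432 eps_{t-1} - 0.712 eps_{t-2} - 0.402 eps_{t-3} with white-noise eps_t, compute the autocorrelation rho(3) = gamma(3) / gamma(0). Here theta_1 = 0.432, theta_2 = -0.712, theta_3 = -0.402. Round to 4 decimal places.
\rho(3) = -0.2167

For an MA(q) process with theta_0 = 1, the autocovariance is
  gamma(k) = sigma^2 * sum_{i=0..q-k} theta_i * theta_{i+k},
and rho(k) = gamma(k) / gamma(0). Sigma^2 cancels.
  numerator   = (1)*(-0.402) = -0.402.
  denominator = (1)^2 + (0.432)^2 + (-0.712)^2 + (-0.402)^2 = 1.855172.
  rho(3) = -0.402 / 1.855172 = -0.2167.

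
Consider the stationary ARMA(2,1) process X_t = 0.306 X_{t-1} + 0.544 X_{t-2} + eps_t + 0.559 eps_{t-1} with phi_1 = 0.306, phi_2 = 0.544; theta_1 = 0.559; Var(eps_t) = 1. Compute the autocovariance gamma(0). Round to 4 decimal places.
\gamma(0) = 5.3298

Multiply the model equation by X_{t-k} and take expectations. With theta_0 = psi_0 = 1 and psi_j the MA(infinity) weights, this gives
  gamma(k) - sum_i phi_i gamma(k-i) = c_k,
  c_k = sigma^2 * sum_{j=k..q} theta_j psi_{j-k}   (c_k = 0 for k > q),
using gamma(-m) = gamma(m).
psi-weights needed (psi_j = theta_j + sum_i phi_i psi_{j-i}):
  psi_1 = theta_1 + phi_1 = 0.559 + (0.306) = 0.865
Right-hand sides:
  c_0 = sigma^2 (1 + theta_1 psi_1) = 1 * (1 + (0.559)(0.865)) = 1 * 1.483535 = 1.483535
  c_1 = sigma^2 theta_1 = 1 * (0.559) = 0.559
  c_2 = 0
Equations for k = 0, 1, 2 (AR order 2, c_2 = 0):
  (E0) gamma(0) = phi_1 gamma(1) + phi_2 gamma(2) + c_0
  (E1) gamma(1) = phi_1 gamma(0) + phi_2 gamma(1) + c_1
  (E2) gamma(2) = phi_1 gamma(1) + phi_2 gamma(0)
From (E1): gamma(1) = A gamma(0) + B with
  A = phi_1 / (1 - phi_2) = 0.306 / 0.456 = 0.671053,   B = c_1 / (1 - phi_2) = 0.559 / 0.456 = 1.225877.
Insert (E2) into (E0): gamma(0) (1 - phi_2^2) = phi_1 (1 + phi_2) gamma(1) + c_0.
  phi_1 (1 + phi_2) = (0.306)(1.544) = 0.472464,   1 - phi_2^2 = 0.704064.
Replace gamma(1) by A gamma(0) + B and collect gamma(0):
  gamma(0) [0.704064 - (0.472464)(0.671053)] = (0.472464)(1.225877) + 1.483535
  gamma(0) * 0.387016 = 2.062718
  gamma(0) = 2.062718 / 0.387016 = 5.329803.
Therefore gamma(0) = 5.3298 (to 4 decimal places).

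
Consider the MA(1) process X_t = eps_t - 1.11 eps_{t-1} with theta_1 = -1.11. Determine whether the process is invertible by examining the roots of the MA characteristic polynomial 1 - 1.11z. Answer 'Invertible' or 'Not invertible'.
\text{Not invertible}

The MA(q) characteristic polynomial is P(z) = 1 - 1.11z.
Invertibility requires all roots to lie outside the unit circle, i.e. |z| > 1 for every root.
This is linear in z: 1 + (-1.11) z = 0  =>  z = -1/(-1.11) = 0.900901,  |z| = 0.900901.
Moduli of all roots: 0.9009.
All moduli strictly greater than 1? No.
Verdict: Not invertible.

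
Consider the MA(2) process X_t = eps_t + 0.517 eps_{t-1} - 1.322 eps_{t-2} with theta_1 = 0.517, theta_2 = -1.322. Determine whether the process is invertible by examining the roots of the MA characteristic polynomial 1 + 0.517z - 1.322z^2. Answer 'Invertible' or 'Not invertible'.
\text{Not invertible}

The MA(q) characteristic polynomial is P(z) = 1 + 0.517z - 1.322z^2.
Invertibility requires all roots to lie outside the unit circle, i.e. |z| > 1 for every root.
Set 1 + (0.517) z + (-1.322) z^2 = 0, i.e. a z^2 + b z + c = 0 with a = -1.322, b = 0.517, c = 1.
Discriminant D = b^2 - 4ac = (0.517)^2 - 4*(-1.322)*1 = 0.267289 - (-5.288) = 5.555289.
D >= 0, so the roots are real: z = (-b +/- sqrt(D)) / (2a) = (-0.517 +/- 2.356966) / (-2.644).
  z_1 = (-0.517 + 2.356966) / (-2.644) = -0.6959,   |z_1| = 0.6959.
  z_2 = (-0.517 - 2.356966) / (-2.644) = 1.087,   |z_2| = 1.087.
Moduli of all roots: 0.6959, 1.0870.
All moduli strictly greater than 1? No.
Verdict: Not invertible.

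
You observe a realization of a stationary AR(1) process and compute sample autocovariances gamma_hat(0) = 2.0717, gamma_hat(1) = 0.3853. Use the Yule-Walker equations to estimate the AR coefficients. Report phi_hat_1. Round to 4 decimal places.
\hat\phi_{1} = 0.1860

The Yule-Walker equations for an AR(p) process read, in matrix form,
  Gamma_p phi = r_p,   with   (Gamma_p)_{ij} = gamma(|i - j|),
                       (r_p)_i = gamma(i),   i,j = 1..p.
Substitute the sample gammas (Toeplitz matrix and right-hand side of size 1):
  Gamma_p = [[2.0717]]
  r_p     = [0.3853]
With p = 1 this is the single equation gamma(0) phi_1 = gamma(1):
  phi_hat_1 = gamma(1) / gamma(0) = 0.3853 / 2.0717 = 0.1860.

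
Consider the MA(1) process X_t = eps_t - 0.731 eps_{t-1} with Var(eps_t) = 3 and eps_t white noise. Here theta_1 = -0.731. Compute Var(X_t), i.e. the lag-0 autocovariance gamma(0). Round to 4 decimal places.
\gamma(0) = 4.6031

For an MA(q) process X_t = eps_t + sum_i theta_i eps_{t-i} with
Var(eps_t) = sigma^2, the variance is
  gamma(0) = sigma^2 * (1 + sum_i theta_i^2).
  sum_i theta_i^2 = (-0.731)^2 = 0.534361.
  gamma(0) = 3 * (1 + 0.534361) = 3 * 1.534361 = 4.603083, which rounds to 4.6031.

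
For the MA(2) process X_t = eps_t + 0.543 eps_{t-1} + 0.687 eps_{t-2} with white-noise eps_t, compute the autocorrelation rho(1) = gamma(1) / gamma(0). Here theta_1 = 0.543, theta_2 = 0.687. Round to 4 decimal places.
\rho(1) = 0.5185

For an MA(q) process with theta_0 = 1, the autocovariance is
  gamma(k) = sigma^2 * sum_{i=0..q-k} theta_i * theta_{i+k},
and rho(k) = gamma(k) / gamma(0). Sigma^2 cancels.
  numerator   = (1)*(0.543) + (0.543)*(0.687) = 0.916041.
  denominator = (1)^2 + (0.543)^2 + (0.687)^2 = 1.766818.
  rho(1) = 0.916041 / 1.766818 = 0.5185.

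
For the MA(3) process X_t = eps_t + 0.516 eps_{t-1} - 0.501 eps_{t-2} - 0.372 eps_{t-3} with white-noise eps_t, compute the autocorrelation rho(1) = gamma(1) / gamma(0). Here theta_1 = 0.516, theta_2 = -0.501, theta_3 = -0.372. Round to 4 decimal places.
\rho(1) = 0.2681

For an MA(q) process with theta_0 = 1, the autocovariance is
  gamma(k) = sigma^2 * sum_{i=0..q-k} theta_i * theta_{i+k},
and rho(k) = gamma(k) / gamma(0). Sigma^2 cancels.
  numerator   = (1)*(0.516) + (0.516)*(-0.501) + (-0.501)*(-0.372) = 0.443856.
  denominator = (1)^2 + (0.516)^2 + (-0.501)^2 + (-0.372)^2 = 1.655641.
  rho(1) = 0.443856 / 1.655641 = 0.2681.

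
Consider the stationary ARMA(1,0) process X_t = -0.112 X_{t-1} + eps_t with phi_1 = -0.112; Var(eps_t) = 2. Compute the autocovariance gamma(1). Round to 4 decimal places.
\gamma(1) = -0.2268

Multiply the model equation by X_{t-k} and take expectations. With theta_0 = psi_0 = 1 and psi_j the MA(infinity) weights, this gives
  gamma(k) - sum_i phi_i gamma(k-i) = c_k,
  c_k = sigma^2 * sum_{j=k..q} theta_j psi_{j-k}   (c_k = 0 for k > q),
using gamma(-m) = gamma(m).
Pure AR (q = 0): c_0 = sigma^2 = 2, c_k = 0 for k >= 1.
Equations for k = 0 and k = 1 (AR order 1):
  gamma(0) = phi_1 gamma(1) + c_0
  gamma(1) = phi_1 gamma(0) + c_1
Substituting the second into the first: gamma(0) (1 - phi_1^2) = c_0 + phi_1 c_1, so
  gamma(0) = c_0 / (1 - phi_1^2) = 2 / (1 - (-0.112)^2) = 2 / 0.987456 = 2.025407.
  gamma(1) = phi_1 gamma(0) = (-0.112)(2.025407) = -0.226846.
Therefore gamma(1) = -0.2268 (to 4 decimal places).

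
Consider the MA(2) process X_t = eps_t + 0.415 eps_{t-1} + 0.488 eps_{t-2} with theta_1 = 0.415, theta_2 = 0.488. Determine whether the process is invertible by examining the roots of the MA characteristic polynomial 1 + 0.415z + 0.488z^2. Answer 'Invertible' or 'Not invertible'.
\text{Invertible}

The MA(q) characteristic polynomial is P(z) = 1 + 0.415z + 0.488z^2.
Invertibility requires all roots to lie outside the unit circle, i.e. |z| > 1 for every root.
Set 1 + (0.415) z + (0.488) z^2 = 0, i.e. a z^2 + b z + c = 0 with a = 0.488, b = 0.415, c = 1.
Discriminant D = b^2 - 4ac = (0.415)^2 - 4*(0.488)*1 = 0.172225 - (1.952) = -1.779775.
D < 0, so the roots are the complex-conjugate pair z = (-b +/- i sqrt(-D)) / (2a) = -0.4252 +/- 1.3669i.
For a conjugate pair |z|^2 = z * conj(z) = (product of roots) = c/a = 1/(0.488) = 2.04918, so |z| = sqrt(2.04918) = 1.4315 for both roots.
Moduli of all roots: 1.4315, 1.4315.
All moduli strictly greater than 1? Yes.
Verdict: Invertible.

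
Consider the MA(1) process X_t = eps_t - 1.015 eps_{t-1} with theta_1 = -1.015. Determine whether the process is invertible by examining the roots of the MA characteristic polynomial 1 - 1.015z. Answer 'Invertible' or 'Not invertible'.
\text{Not invertible}

The MA(q) characteristic polynomial is P(z) = 1 - 1.015z.
Invertibility requires all roots to lie outside the unit circle, i.e. |z| > 1 for every root.
This is linear in z: 1 + (-1.015) z = 0  =>  z = -1/(-1.015) = 0.985222,  |z| = 0.985222.
Moduli of all roots: 0.9852.
All moduli strictly greater than 1? No.
Verdict: Not invertible.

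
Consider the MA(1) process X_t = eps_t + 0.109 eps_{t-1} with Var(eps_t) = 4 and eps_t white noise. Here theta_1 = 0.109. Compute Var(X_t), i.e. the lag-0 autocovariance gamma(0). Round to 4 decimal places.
\gamma(0) = 4.0475

For an MA(q) process X_t = eps_t + sum_i theta_i eps_{t-i} with
Var(eps_t) = sigma^2, the variance is
  gamma(0) = sigma^2 * (1 + sum_i theta_i^2).
  sum_i theta_i^2 = (0.109)^2 = 0.011881.
  gamma(0) = 4 * (1 + 0.011881) = 4 * 1.011881 = 4.047524, which rounds to 4.0475.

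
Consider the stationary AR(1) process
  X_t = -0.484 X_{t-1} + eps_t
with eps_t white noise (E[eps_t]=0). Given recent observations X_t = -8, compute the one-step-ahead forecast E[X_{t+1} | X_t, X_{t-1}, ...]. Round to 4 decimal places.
E[X_{t+1} \mid \mathcal F_t] = 3.8720

For an AR(p) model X_t = c + sum_i phi_i X_{t-i} + eps_t, the
one-step-ahead conditional mean is
  E[X_{t+1} | X_t, ...] = c + sum_i phi_i X_{t+1-i}.
Substitute known values:
  E[X_{t+1} | ...] = (-0.484) * (-8)
                   = 3.8720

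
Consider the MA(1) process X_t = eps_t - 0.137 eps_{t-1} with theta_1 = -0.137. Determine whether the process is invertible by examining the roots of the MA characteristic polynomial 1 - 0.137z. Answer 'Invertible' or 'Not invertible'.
\text{Invertible}

The MA(q) characteristic polynomial is P(z) = 1 - 0.137z.
Invertibility requires all roots to lie outside the unit circle, i.e. |z| > 1 for every root.
This is linear in z: 1 + (-0.137) z = 0  =>  z = -1/(-0.137) = 7.29927,  |z| = 7.29927.
Moduli of all roots: 7.2993.
All moduli strictly greater than 1? Yes.
Verdict: Invertible.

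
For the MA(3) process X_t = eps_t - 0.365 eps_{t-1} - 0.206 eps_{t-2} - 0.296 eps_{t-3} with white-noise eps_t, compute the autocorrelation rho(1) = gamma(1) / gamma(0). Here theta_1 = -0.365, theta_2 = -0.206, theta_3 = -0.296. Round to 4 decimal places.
\rho(1) = -0.1811

For an MA(q) process with theta_0 = 1, the autocovariance is
  gamma(k) = sigma^2 * sum_{i=0..q-k} theta_i * theta_{i+k},
and rho(k) = gamma(k) / gamma(0). Sigma^2 cancels.
  numerator   = (1)*(-0.365) + (-0.365)*(-0.206) + (-0.206)*(-0.296) = -0.228834.
  denominator = (1)^2 + (-0.365)^2 + (-0.206)^2 + (-0.296)^2 = 1.263277.
  rho(1) = -0.228834 / 1.263277 = -0.1811.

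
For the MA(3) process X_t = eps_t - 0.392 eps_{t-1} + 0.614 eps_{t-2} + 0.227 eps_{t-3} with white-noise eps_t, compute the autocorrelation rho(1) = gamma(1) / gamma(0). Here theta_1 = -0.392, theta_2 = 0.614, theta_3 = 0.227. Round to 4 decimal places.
\rho(1) = -0.3118

For an MA(q) process with theta_0 = 1, the autocovariance is
  gamma(k) = sigma^2 * sum_{i=0..q-k} theta_i * theta_{i+k},
and rho(k) = gamma(k) / gamma(0). Sigma^2 cancels.
  numerator   = (1)*(-0.392) + (-0.392)*(0.614) + (0.614)*(0.227) = -0.49331.
  denominator = (1)^2 + (-0.392)^2 + (0.614)^2 + (0.227)^2 = 1.582189.
  rho(1) = -0.49331 / 1.582189 = -0.3118.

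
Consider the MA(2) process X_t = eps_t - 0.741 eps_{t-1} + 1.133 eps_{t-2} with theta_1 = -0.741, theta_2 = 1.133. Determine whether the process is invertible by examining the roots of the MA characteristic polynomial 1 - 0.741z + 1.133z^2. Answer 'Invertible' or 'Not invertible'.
\text{Not invertible}

The MA(q) characteristic polynomial is P(z) = 1 - 0.741z + 1.133z^2.
Invertibility requires all roots to lie outside the unit circle, i.e. |z| > 1 for every root.
Set 1 + (-0.741) z + (1.133) z^2 = 0, i.e. a z^2 + b z + c = 0 with a = 1.133, b = -0.741, c = 1.
Discriminant D = b^2 - 4ac = (-0.741)^2 - 4*(1.133)*1 = 0.549081 - (4.532) = -3.982919.
D < 0, so the roots are the complex-conjugate pair z = (-b +/- i sqrt(-D)) / (2a) = 0.327 +/- 0.8807i.
For a conjugate pair |z|^2 = z * conj(z) = (product of roots) = c/a = 1/(1.133) = 0.882613, so |z| = sqrt(0.882613) = 0.9395 for both roots.
Moduli of all roots: 0.9395, 0.9395.
All moduli strictly greater than 1? No.
Verdict: Not invertible.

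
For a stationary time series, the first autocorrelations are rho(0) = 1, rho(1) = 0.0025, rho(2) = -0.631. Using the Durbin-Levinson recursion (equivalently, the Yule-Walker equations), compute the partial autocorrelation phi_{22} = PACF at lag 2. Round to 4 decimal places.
\phi_{22} = -0.6310

The PACF at lag k is phi_{kk}, the last component of the solution
to the Yule-Walker system G_k phi = r_k where
  (G_k)_{ij} = rho(|i - j|), (r_k)_i = rho(i), i,j = 1..k.
Equivalently, Durbin-Levinson gives phi_{kk} iteratively:
  phi_{11} = rho(1)
  phi_{kk} = [rho(k) - sum_{j=1..k-1} phi_{k-1,j} rho(k-j)]
            / [1 - sum_{j=1..k-1} phi_{k-1,j} rho(j)],
  phi_{k,j} = phi_{k-1,j} - phi_{kk} phi_{k-1,k-j},  j = 1..k-1.
Step k = 1:
  phi_11 = rho(1) = 0.0025.
Step k = 2:
  phi_22 = [rho(2) - phi_11 rho(1)] / [1 - phi_11 rho(1)] = [-0.631 - (0.0025)(0.0025)] / [1 - (0.0025)(0.0025)]
         = -0.63100625 / 0.99999375 = -0.631.
Therefore phi_{22} = -0.6310.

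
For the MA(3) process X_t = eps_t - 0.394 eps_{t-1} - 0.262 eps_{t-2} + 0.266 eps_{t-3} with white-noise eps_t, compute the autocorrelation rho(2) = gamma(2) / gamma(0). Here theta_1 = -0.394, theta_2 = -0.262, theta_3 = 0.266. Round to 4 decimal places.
\rho(2) = -0.2833

For an MA(q) process with theta_0 = 1, the autocovariance is
  gamma(k) = sigma^2 * sum_{i=0..q-k} theta_i * theta_{i+k},
and rho(k) = gamma(k) / gamma(0). Sigma^2 cancels.
  numerator   = (1)*(-0.262) + (-0.394)*(0.266) = -0.366804.
  denominator = (1)^2 + (-0.394)^2 + (-0.262)^2 + (0.266)^2 = 1.294636.
  rho(2) = -0.366804 / 1.294636 = -0.2833.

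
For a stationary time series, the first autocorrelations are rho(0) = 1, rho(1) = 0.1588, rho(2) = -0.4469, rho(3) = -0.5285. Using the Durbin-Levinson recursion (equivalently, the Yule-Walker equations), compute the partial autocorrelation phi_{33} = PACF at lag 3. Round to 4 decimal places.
\phi_{33} = -0.4641

The PACF at lag k is phi_{kk}, the last component of the solution
to the Yule-Walker system G_k phi = r_k where
  (G_k)_{ij} = rho(|i - j|), (r_k)_i = rho(i), i,j = 1..k.
Equivalently, Durbin-Levinson gives phi_{kk} iteratively:
  phi_{11} = rho(1)
  phi_{kk} = [rho(k) - sum_{j=1..k-1} phi_{k-1,j} rho(k-j)]
            / [1 - sum_{j=1..k-1} phi_{k-1,j} rho(j)],
  phi_{k,j} = phi_{k-1,j} - phi_{kk} phi_{k-1,k-j},  j = 1..k-1.
Step k = 1:
  phi_11 = rho(1) = 0.1588.
Step k = 2:
  phi_22 = [rho(2) - phi_11 rho(1)] / [1 - phi_11 rho(1)] = [-0.4469 - (0.1588)(0.1588)] / [1 - (0.1588)(0.1588)]
         = -0.47211744 / 0.97478256 = -0.484331.
  Update: phi_21 = phi_11 - phi_22 phi_11 = 0.1588 - (-0.484331)(0.1588) = 0.235712.
Step k = 3:
  phi_33 = [rho(3) - phi_21 rho(2) - phi_22 rho(1)] / [1 - phi_21 rho(1) - phi_22 rho(2)]
    numerator   = -0.5285 - (0.235712)(-0.4469) - (-0.484331)(0.1588) = -0.34624864
    denominator = 1 - (0.235712)(0.1588) - (-0.484331)(-0.4469) = 0.74612143
  phi_33 = -0.34624864 / 0.74612143 = -0.4641.
Therefore phi_{33} = -0.4641.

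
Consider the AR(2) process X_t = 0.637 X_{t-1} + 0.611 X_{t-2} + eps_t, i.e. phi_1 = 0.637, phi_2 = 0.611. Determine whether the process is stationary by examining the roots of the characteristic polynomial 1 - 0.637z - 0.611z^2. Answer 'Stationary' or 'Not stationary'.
\text{Not stationary}

The AR(p) characteristic polynomial is P(z) = 1 - 0.637z - 0.611z^2.
Stationarity requires all roots to lie outside the unit circle, i.e. |z| > 1 for every root.
Set 1 + (-0.637) z + (-0.611) z^2 = 0, i.e. a z^2 + b z + c = 0 with a = -0.611, b = -0.637, c = 1.
Discriminant D = b^2 - 4ac = (-0.637)^2 - 4*(-0.611)*1 = 0.405769 - (-2.444) = 2.849769.
D >= 0, so the roots are real: z = (-b +/- sqrt(D)) / (2a) = (0.637 +/- 1.688126) / (-1.222).
  z_1 = (0.637 + 1.688126) / (-1.222) = -1.9027,   |z_1| = 1.9027.
  z_2 = (0.637 - 1.688126) / (-1.222) = 0.8602,   |z_2| = 0.8602.
Moduli of all roots: 1.9027, 0.8602.
All moduli strictly greater than 1? No.
Verdict: Not stationary.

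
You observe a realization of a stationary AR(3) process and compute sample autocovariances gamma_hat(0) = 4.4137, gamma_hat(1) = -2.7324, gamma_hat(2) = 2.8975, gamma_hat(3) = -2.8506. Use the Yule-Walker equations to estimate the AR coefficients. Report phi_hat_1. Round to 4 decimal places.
\hat\phi_{1} = -0.2150

The Yule-Walker equations for an AR(p) process read, in matrix form,
  Gamma_p phi = r_p,   with   (Gamma_p)_{ij} = gamma(|i - j|),
                       (r_p)_i = gamma(i),   i,j = 1..p.
Substitute the sample gammas (Toeplitz matrix and right-hand side of size 3):
  Gamma_p = [[4.4137, -2.7324, 2.8975], [-2.7324, 4.4137, -2.7324], [2.8975, -2.7324, 4.4137]]
  r_p     = [-2.7324, 2.8975, -2.8506]
Written out (R1..R3):
  (R1) 4.4137 phi_1 - 2.7324 phi_2 + 2.8975 phi_3 = -2.7324
  (R2) -2.7324 phi_1 + 4.4137 phi_2 - 2.7324 phi_3 = 2.8975
  (R3) 2.8975 phi_1 - 2.7324 phi_2 + 4.4137 phi_3 = -2.8506
Gaussian elimination:
  R2 <- R2 - (-2.7324/4.4137) R1 = R2 - (-0.619072) R1:  2.722146 phi_2 - 0.938638 phi_3 = 1.205946
  R3 <- R3 - (2.8975/4.4137) R1 = R3 - (0.656479) R1:  -0.938638 phi_2 + 2.511553 phi_3 = -1.056838
  R3 <- R3 - (-0.938638/2.722146) R2 = R3 - (-0.344815) R2:  2.187896 phi_3 = -0.641009
Back-substitution:
  phi_hat_3 = -0.641009 / 2.187896 = -0.29298
  phi_hat_2 = (1.205946 - (-0.938638)(-0.29298)) / 2.722146 = 0.341989
  phi_hat_1 = (-2.7324 - (-2.7324)(0.341989) - (2.8975)(-0.29298)) / 4.4137 = -0.215021
So phi_hat = [-0.2150, 0.3420, -0.2930].
Therefore phi_hat_1 = -0.2150.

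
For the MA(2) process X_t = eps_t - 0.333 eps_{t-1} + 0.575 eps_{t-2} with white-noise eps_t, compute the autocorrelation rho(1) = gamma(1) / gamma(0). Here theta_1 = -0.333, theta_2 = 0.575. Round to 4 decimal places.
\rho(1) = -0.3638

For an MA(q) process with theta_0 = 1, the autocovariance is
  gamma(k) = sigma^2 * sum_{i=0..q-k} theta_i * theta_{i+k},
and rho(k) = gamma(k) / gamma(0). Sigma^2 cancels.
  numerator   = (1)*(-0.333) + (-0.333)*(0.575) = -0.524475.
  denominator = (1)^2 + (-0.333)^2 + (0.575)^2 = 1.441514.
  rho(1) = -0.524475 / 1.441514 = -0.3638.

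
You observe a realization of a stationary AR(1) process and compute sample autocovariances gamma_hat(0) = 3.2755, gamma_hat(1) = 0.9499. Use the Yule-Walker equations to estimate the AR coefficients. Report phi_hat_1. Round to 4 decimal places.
\hat\phi_{1} = 0.2900

The Yule-Walker equations for an AR(p) process read, in matrix form,
  Gamma_p phi = r_p,   with   (Gamma_p)_{ij} = gamma(|i - j|),
                       (r_p)_i = gamma(i),   i,j = 1..p.
Substitute the sample gammas (Toeplitz matrix and right-hand side of size 1):
  Gamma_p = [[3.2755]]
  r_p     = [0.9499]
With p = 1 this is the single equation gamma(0) phi_1 = gamma(1):
  phi_hat_1 = gamma(1) / gamma(0) = 0.9499 / 3.2755 = 0.2900.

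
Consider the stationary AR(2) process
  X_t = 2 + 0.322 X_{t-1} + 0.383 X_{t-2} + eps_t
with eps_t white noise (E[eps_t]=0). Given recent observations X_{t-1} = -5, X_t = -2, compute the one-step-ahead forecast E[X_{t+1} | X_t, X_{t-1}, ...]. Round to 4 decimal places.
E[X_{t+1} \mid \mathcal F_t] = -0.5590

For an AR(p) model X_t = c + sum_i phi_i X_{t-i} + eps_t, the
one-step-ahead conditional mean is
  E[X_{t+1} | X_t, ...] = c + sum_i phi_i X_{t+1-i}.
Substitute known values:
  E[X_{t+1} | ...] = 2 + (0.322) * (-2) + (0.383) * (-5)
                   = -0.5590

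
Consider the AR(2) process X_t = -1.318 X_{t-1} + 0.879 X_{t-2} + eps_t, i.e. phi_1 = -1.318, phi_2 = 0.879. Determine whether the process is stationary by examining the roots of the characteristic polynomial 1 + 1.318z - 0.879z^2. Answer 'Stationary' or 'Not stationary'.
\text{Not stationary}

The AR(p) characteristic polynomial is P(z) = 1 + 1.318z - 0.879z^2.
Stationarity requires all roots to lie outside the unit circle, i.e. |z| > 1 for every root.
Set 1 + (1.318) z + (-0.879) z^2 = 0, i.e. a z^2 + b z + c = 0 with a = -0.879, b = 1.318, c = 1.
Discriminant D = b^2 - 4ac = (1.318)^2 - 4*(-0.879)*1 = 1.737124 - (-3.516) = 5.253124.
D >= 0, so the roots are real: z = (-b +/- sqrt(D)) / (2a) = (-1.318 +/- 2.291969) / (-1.758).
  z_1 = (-1.318 + 2.291969) / (-1.758) = -0.554,   |z_1| = 0.554.
  z_2 = (-1.318 - 2.291969) / (-1.758) = 2.0535,   |z_2| = 2.0535.
Moduli of all roots: 0.5540, 2.0535.
All moduli strictly greater than 1? No.
Verdict: Not stationary.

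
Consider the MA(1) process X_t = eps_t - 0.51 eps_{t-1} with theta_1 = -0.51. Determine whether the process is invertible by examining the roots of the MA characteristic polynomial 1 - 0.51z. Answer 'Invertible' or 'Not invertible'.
\text{Invertible}

The MA(q) characteristic polynomial is P(z) = 1 - 0.51z.
Invertibility requires all roots to lie outside the unit circle, i.e. |z| > 1 for every root.
This is linear in z: 1 + (-0.51) z = 0  =>  z = -1/(-0.51) = 1.960784,  |z| = 1.960784.
Moduli of all roots: 1.9608.
All moduli strictly greater than 1? Yes.
Verdict: Invertible.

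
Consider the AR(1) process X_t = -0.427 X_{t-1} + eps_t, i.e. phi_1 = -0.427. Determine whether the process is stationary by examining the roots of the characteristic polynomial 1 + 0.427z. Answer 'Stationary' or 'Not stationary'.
\text{Stationary}

The AR(p) characteristic polynomial is P(z) = 1 + 0.427z.
Stationarity requires all roots to lie outside the unit circle, i.e. |z| > 1 for every root.
This is linear in z: 1 + (0.427) z = 0  =>  z = -1/(0.427) = -2.34192,  |z| = 2.34192.
Moduli of all roots: 2.3419.
All moduli strictly greater than 1? Yes.
Verdict: Stationary.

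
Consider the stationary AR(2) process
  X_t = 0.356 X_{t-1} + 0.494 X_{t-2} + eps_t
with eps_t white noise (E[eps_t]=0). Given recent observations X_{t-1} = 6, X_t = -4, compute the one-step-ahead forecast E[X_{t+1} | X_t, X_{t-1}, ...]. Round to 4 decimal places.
E[X_{t+1} \mid \mathcal F_t] = 1.5400

For an AR(p) model X_t = c + sum_i phi_i X_{t-i} + eps_t, the
one-step-ahead conditional mean is
  E[X_{t+1} | X_t, ...] = c + sum_i phi_i X_{t+1-i}.
Substitute known values:
  E[X_{t+1} | ...] = (0.356) * (-4) + (0.494) * (6)
                   = 1.5400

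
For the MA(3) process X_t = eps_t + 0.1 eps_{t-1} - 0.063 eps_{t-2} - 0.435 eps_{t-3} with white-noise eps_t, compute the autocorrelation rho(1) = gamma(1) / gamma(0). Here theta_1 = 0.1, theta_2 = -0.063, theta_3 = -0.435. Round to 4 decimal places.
\rho(1) = 0.1007

For an MA(q) process with theta_0 = 1, the autocovariance is
  gamma(k) = sigma^2 * sum_{i=0..q-k} theta_i * theta_{i+k},
and rho(k) = gamma(k) / gamma(0). Sigma^2 cancels.
  numerator   = (1)*(0.1) + (0.1)*(-0.063) + (-0.063)*(-0.435) = 0.121105.
  denominator = (1)^2 + (0.1)^2 + (-0.063)^2 + (-0.435)^2 = 1.203194.
  rho(1) = 0.121105 / 1.203194 = 0.1007.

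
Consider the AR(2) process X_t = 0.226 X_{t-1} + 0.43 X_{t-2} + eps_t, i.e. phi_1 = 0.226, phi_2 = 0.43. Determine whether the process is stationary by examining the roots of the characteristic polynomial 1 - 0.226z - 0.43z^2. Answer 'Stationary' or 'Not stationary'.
\text{Stationary}

The AR(p) characteristic polynomial is P(z) = 1 - 0.226z - 0.43z^2.
Stationarity requires all roots to lie outside the unit circle, i.e. |z| > 1 for every root.
Set 1 + (-0.226) z + (-0.43) z^2 = 0, i.e. a z^2 + b z + c = 0 with a = -0.43, b = -0.226, c = 1.
Discriminant D = b^2 - 4ac = (-0.226)^2 - 4*(-0.43)*1 = 0.051076 - (-1.72) = 1.771076.
D >= 0, so the roots are real: z = (-b +/- sqrt(D)) / (2a) = (0.226 +/- 1.330818) / (-0.86).
  z_1 = (0.226 + 1.330818) / (-0.86) = -1.8103,   |z_1| = 1.8103.
  z_2 = (0.226 - 1.330818) / (-0.86) = 1.2847,   |z_2| = 1.2847.
Moduli of all roots: 1.8103, 1.2847.
All moduli strictly greater than 1? Yes.
Verdict: Stationary.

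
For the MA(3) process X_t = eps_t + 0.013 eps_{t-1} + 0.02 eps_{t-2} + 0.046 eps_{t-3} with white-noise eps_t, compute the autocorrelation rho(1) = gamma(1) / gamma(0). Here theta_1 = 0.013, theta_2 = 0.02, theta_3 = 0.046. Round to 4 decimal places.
\rho(1) = 0.0141

For an MA(q) process with theta_0 = 1, the autocovariance is
  gamma(k) = sigma^2 * sum_{i=0..q-k} theta_i * theta_{i+k},
and rho(k) = gamma(k) / gamma(0). Sigma^2 cancels.
  numerator   = (1)*(0.013) + (0.013)*(0.02) + (0.02)*(0.046) = 0.01418.
  denominator = (1)^2 + (0.013)^2 + (0.02)^2 + (0.046)^2 = 1.002685.
  rho(1) = 0.01418 / 1.002685 = 0.0141.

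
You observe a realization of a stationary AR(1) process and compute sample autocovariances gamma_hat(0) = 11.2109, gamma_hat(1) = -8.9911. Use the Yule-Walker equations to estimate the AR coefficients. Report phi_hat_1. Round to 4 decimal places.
\hat\phi_{1} = -0.8020

The Yule-Walker equations for an AR(p) process read, in matrix form,
  Gamma_p phi = r_p,   with   (Gamma_p)_{ij} = gamma(|i - j|),
                       (r_p)_i = gamma(i),   i,j = 1..p.
Substitute the sample gammas (Toeplitz matrix and right-hand side of size 1):
  Gamma_p = [[11.2109]]
  r_p     = [-8.9911]
With p = 1 this is the single equation gamma(0) phi_1 = gamma(1):
  phi_hat_1 = gamma(1) / gamma(0) = -8.9911 / 11.2109 = -0.8020.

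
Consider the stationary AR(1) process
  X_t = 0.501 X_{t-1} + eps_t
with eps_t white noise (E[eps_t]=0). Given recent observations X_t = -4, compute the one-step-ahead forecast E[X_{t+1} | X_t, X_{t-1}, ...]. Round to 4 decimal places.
E[X_{t+1} \mid \mathcal F_t] = -2.0040

For an AR(p) model X_t = c + sum_i phi_i X_{t-i} + eps_t, the
one-step-ahead conditional mean is
  E[X_{t+1} | X_t, ...] = c + sum_i phi_i X_{t+1-i}.
Substitute known values:
  E[X_{t+1} | ...] = (0.501) * (-4)
                   = -2.0040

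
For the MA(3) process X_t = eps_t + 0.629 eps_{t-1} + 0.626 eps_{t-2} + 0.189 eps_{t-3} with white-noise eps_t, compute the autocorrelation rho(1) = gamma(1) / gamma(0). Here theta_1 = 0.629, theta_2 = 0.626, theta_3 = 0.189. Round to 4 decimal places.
\rho(1) = 0.6258

For an MA(q) process with theta_0 = 1, the autocovariance is
  gamma(k) = sigma^2 * sum_{i=0..q-k} theta_i * theta_{i+k},
and rho(k) = gamma(k) / gamma(0). Sigma^2 cancels.
  numerator   = (1)*(0.629) + (0.629)*(0.626) + (0.626)*(0.189) = 1.141068.
  denominator = (1)^2 + (0.629)^2 + (0.626)^2 + (0.189)^2 = 1.823238.
  rho(1) = 1.141068 / 1.823238 = 0.6258.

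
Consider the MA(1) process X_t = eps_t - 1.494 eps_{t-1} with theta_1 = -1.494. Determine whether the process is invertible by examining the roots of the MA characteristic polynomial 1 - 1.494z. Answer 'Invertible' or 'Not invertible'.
\text{Not invertible}

The MA(q) characteristic polynomial is P(z) = 1 - 1.494z.
Invertibility requires all roots to lie outside the unit circle, i.e. |z| > 1 for every root.
This is linear in z: 1 + (-1.494) z = 0  =>  z = -1/(-1.494) = 0.669344,  |z| = 0.669344.
Moduli of all roots: 0.6693.
All moduli strictly greater than 1? No.
Verdict: Not invertible.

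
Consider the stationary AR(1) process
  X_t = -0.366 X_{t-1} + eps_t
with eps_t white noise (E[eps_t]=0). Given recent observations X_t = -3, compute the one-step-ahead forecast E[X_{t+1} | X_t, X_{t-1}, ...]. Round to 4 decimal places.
E[X_{t+1} \mid \mathcal F_t] = 1.0980

For an AR(p) model X_t = c + sum_i phi_i X_{t-i} + eps_t, the
one-step-ahead conditional mean is
  E[X_{t+1} | X_t, ...] = c + sum_i phi_i X_{t+1-i}.
Substitute known values:
  E[X_{t+1} | ...] = (-0.366) * (-3)
                   = 1.0980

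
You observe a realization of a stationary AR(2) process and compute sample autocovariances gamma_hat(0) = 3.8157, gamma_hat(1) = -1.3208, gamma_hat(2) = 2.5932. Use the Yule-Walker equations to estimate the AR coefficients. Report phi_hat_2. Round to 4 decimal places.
\hat\phi_{2} = 0.6360

The Yule-Walker equations for an AR(p) process read, in matrix form,
  Gamma_p phi = r_p,   with   (Gamma_p)_{ij} = gamma(|i - j|),
                       (r_p)_i = gamma(i),   i,j = 1..p.
Substitute the sample gammas (Toeplitz matrix and right-hand side of size 2):
  Gamma_p = [[3.8157, -1.3208], [-1.3208, 3.8157]]
  r_p     = [-1.3208, 2.5932]
Written out:
  3.8157 phi_1 - 1.3208 phi_2 = -1.3208
  -1.3208 phi_1 + 3.8157 phi_2 = 2.5932
Solve by Cramer's rule:
  det = gamma(0)^2 - gamma(1)^2 = (3.8157)^2 - (-1.3208)^2 = 14.55956649 - 1.74451264 = 12.81505385
  phi_hat_1 = [gamma(1) gamma(0) - gamma(1) gamma(2)] / det = [(-1.3208)(3.8157) - (-1.3208)(2.5932)] / 12.81505385 = -1.614678 / 12.81505385 = -0.126
  phi_hat_2 = [gamma(0) gamma(2) - gamma(1)^2] / det = [(3.8157)(2.5932) - (-1.3208)^2] / 12.81505385 = 8.1503606 / 12.81505385 = 0.636
So phi_hat = [-0.1260, 0.6360].
Therefore phi_hat_2 = 0.6360.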